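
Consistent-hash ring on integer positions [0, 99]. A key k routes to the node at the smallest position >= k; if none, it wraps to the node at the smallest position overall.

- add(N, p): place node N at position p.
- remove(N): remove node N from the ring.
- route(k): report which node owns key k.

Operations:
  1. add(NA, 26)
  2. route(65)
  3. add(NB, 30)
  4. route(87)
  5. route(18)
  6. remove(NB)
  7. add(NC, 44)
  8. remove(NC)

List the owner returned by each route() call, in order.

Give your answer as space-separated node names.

Op 1: add NA@26 -> ring=[26:NA]
Op 2: route key 65: none >= 65, wrap to smallest pos 26 -> NA
Op 3: add NB@30 -> ring=[26:NA,30:NB]
Op 4: route key 87: none >= 87, wrap to smallest pos 26 -> NA
Op 5: route key 18: smallest pos >= 18 is 26 -> NA
Op 6: remove NB -> ring=[26:NA]
Op 7: add NC@44 -> ring=[26:NA,44:NC]
Op 8: remove NC -> ring=[26:NA]

Answer: NA NA NA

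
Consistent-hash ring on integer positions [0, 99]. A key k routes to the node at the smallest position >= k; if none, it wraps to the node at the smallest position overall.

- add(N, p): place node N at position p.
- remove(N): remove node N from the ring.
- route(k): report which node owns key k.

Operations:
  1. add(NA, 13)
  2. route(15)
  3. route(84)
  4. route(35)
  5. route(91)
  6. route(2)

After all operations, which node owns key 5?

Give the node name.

Answer: NA

Derivation:
Op 1: add NA@13 -> ring=[13:NA]
Op 2: route key 15: none >= 15, wrap to smallest pos 13 -> NA
Op 3: route key 84: none >= 84, wrap to smallest pos 13 -> NA
Op 4: route key 35: none >= 35, wrap to smallest pos 13 -> NA
Op 5: route key 91: none >= 91, wrap to smallest pos 13 -> NA
Op 6: route key 2: smallest pos >= 2 is 13 -> NA
Final route key 5: smallest pos >= 5 is 13 -> NA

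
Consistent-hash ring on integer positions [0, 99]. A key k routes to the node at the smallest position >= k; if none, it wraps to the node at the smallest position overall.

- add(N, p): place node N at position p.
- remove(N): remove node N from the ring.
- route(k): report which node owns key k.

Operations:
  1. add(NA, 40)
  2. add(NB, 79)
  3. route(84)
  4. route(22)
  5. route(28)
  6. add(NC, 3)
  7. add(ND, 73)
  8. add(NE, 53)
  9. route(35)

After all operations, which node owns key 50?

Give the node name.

Answer: NE

Derivation:
Op 1: add NA@40 -> ring=[40:NA]
Op 2: add NB@79 -> ring=[40:NA,79:NB]
Op 3: route key 84: none >= 84, wrap to smallest pos 40 -> NA
Op 4: route key 22: smallest pos >= 22 is 40 -> NA
Op 5: route key 28: smallest pos >= 28 is 40 -> NA
Op 6: add NC@3 -> ring=[3:NC,40:NA,79:NB]
Op 7: add ND@73 -> ring=[3:NC,40:NA,73:ND,79:NB]
Op 8: add NE@53 -> ring=[3:NC,40:NA,53:NE,73:ND,79:NB]
Op 9: route key 35: smallest pos >= 35 is 40 -> NA
Final route key 50: smallest pos >= 50 is 53 -> NE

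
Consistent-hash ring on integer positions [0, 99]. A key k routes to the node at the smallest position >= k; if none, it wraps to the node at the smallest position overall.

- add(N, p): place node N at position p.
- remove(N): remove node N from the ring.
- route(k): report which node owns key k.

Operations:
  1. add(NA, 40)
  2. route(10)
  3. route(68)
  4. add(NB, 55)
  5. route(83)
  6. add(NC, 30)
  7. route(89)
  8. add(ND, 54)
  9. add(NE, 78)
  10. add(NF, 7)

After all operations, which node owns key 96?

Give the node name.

Op 1: add NA@40 -> ring=[40:NA]
Op 2: route key 10: smallest pos >= 10 is 40 -> NA
Op 3: route key 68: none >= 68, wrap to smallest pos 40 -> NA
Op 4: add NB@55 -> ring=[40:NA,55:NB]
Op 5: route key 83: none >= 83, wrap to smallest pos 40 -> NA
Op 6: add NC@30 -> ring=[30:NC,40:NA,55:NB]
Op 7: route key 89: none >= 89, wrap to smallest pos 30 -> NC
Op 8: add ND@54 -> ring=[30:NC,40:NA,54:ND,55:NB]
Op 9: add NE@78 -> ring=[30:NC,40:NA,54:ND,55:NB,78:NE]
Op 10: add NF@7 -> ring=[7:NF,30:NC,40:NA,54:ND,55:NB,78:NE]
Final route key 96: none >= 96, wrap to smallest pos 7 -> NF

Answer: NF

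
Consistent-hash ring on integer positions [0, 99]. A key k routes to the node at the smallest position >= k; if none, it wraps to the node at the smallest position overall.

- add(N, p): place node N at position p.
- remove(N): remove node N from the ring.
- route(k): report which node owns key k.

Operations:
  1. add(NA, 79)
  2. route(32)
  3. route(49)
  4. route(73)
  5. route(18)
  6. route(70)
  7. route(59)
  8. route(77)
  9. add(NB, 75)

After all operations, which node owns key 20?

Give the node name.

Op 1: add NA@79 -> ring=[79:NA]
Op 2: route key 32: smallest pos >= 32 is 79 -> NA
Op 3: route key 49: smallest pos >= 49 is 79 -> NA
Op 4: route key 73: smallest pos >= 73 is 79 -> NA
Op 5: route key 18: smallest pos >= 18 is 79 -> NA
Op 6: route key 70: smallest pos >= 70 is 79 -> NA
Op 7: route key 59: smallest pos >= 59 is 79 -> NA
Op 8: route key 77: smallest pos >= 77 is 79 -> NA
Op 9: add NB@75 -> ring=[75:NB,79:NA]
Final route key 20: smallest pos >= 20 is 75 -> NB

Answer: NB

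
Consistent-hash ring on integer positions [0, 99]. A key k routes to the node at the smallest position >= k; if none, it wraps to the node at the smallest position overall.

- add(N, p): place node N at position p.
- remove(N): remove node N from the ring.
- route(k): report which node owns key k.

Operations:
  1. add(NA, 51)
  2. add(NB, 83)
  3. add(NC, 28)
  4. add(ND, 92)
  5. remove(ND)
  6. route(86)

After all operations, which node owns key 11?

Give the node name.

Op 1: add NA@51 -> ring=[51:NA]
Op 2: add NB@83 -> ring=[51:NA,83:NB]
Op 3: add NC@28 -> ring=[28:NC,51:NA,83:NB]
Op 4: add ND@92 -> ring=[28:NC,51:NA,83:NB,92:ND]
Op 5: remove ND -> ring=[28:NC,51:NA,83:NB]
Op 6: route key 86: none >= 86, wrap to smallest pos 28 -> NC
Final route key 11: smallest pos >= 11 is 28 -> NC

Answer: NC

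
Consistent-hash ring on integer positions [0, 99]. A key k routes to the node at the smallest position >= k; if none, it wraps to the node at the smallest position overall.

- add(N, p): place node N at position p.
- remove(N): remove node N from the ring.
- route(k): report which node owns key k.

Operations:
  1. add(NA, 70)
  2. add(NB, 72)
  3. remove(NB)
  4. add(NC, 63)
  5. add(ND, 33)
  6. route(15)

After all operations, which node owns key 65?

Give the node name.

Op 1: add NA@70 -> ring=[70:NA]
Op 2: add NB@72 -> ring=[70:NA,72:NB]
Op 3: remove NB -> ring=[70:NA]
Op 4: add NC@63 -> ring=[63:NC,70:NA]
Op 5: add ND@33 -> ring=[33:ND,63:NC,70:NA]
Op 6: route key 15: smallest pos >= 15 is 33 -> ND
Final route key 65: smallest pos >= 65 is 70 -> NA

Answer: NA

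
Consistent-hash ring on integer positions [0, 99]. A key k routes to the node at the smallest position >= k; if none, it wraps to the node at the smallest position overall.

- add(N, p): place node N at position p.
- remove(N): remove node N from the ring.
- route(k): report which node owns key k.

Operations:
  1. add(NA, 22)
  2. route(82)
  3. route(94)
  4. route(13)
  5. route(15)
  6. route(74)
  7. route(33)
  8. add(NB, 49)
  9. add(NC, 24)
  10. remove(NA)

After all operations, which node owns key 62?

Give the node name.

Answer: NC

Derivation:
Op 1: add NA@22 -> ring=[22:NA]
Op 2: route key 82: none >= 82, wrap to smallest pos 22 -> NA
Op 3: route key 94: none >= 94, wrap to smallest pos 22 -> NA
Op 4: route key 13: smallest pos >= 13 is 22 -> NA
Op 5: route key 15: smallest pos >= 15 is 22 -> NA
Op 6: route key 74: none >= 74, wrap to smallest pos 22 -> NA
Op 7: route key 33: none >= 33, wrap to smallest pos 22 -> NA
Op 8: add NB@49 -> ring=[22:NA,49:NB]
Op 9: add NC@24 -> ring=[22:NA,24:NC,49:NB]
Op 10: remove NA -> ring=[24:NC,49:NB]
Final route key 62: none >= 62, wrap to smallest pos 24 -> NC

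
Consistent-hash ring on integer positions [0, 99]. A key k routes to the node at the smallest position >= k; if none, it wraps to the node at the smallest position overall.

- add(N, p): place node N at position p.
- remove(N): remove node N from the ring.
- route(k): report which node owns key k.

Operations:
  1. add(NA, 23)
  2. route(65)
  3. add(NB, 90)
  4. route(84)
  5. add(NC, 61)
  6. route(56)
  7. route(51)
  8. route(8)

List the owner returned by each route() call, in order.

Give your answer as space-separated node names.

Answer: NA NB NC NC NA

Derivation:
Op 1: add NA@23 -> ring=[23:NA]
Op 2: route key 65: none >= 65, wrap to smallest pos 23 -> NA
Op 3: add NB@90 -> ring=[23:NA,90:NB]
Op 4: route key 84: smallest pos >= 84 is 90 -> NB
Op 5: add NC@61 -> ring=[23:NA,61:NC,90:NB]
Op 6: route key 56: smallest pos >= 56 is 61 -> NC
Op 7: route key 51: smallest pos >= 51 is 61 -> NC
Op 8: route key 8: smallest pos >= 8 is 23 -> NA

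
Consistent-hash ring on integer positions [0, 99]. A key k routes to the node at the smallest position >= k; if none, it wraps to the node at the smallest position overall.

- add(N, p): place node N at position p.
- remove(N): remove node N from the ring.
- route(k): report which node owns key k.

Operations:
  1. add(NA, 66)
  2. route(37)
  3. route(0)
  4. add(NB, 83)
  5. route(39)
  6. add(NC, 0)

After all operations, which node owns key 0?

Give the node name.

Op 1: add NA@66 -> ring=[66:NA]
Op 2: route key 37: smallest pos >= 37 is 66 -> NA
Op 3: route key 0: smallest pos >= 0 is 66 -> NA
Op 4: add NB@83 -> ring=[66:NA,83:NB]
Op 5: route key 39: smallest pos >= 39 is 66 -> NA
Op 6: add NC@0 -> ring=[0:NC,66:NA,83:NB]
Final route key 0: smallest pos >= 0 is 0 -> NC

Answer: NC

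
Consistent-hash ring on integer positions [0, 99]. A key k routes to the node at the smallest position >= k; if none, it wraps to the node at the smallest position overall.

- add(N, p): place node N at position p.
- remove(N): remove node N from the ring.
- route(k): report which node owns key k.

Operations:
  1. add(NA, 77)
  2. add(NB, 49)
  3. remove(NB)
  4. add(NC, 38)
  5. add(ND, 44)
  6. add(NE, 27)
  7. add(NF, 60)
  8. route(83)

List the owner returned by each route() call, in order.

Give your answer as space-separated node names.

Op 1: add NA@77 -> ring=[77:NA]
Op 2: add NB@49 -> ring=[49:NB,77:NA]
Op 3: remove NB -> ring=[77:NA]
Op 4: add NC@38 -> ring=[38:NC,77:NA]
Op 5: add ND@44 -> ring=[38:NC,44:ND,77:NA]
Op 6: add NE@27 -> ring=[27:NE,38:NC,44:ND,77:NA]
Op 7: add NF@60 -> ring=[27:NE,38:NC,44:ND,60:NF,77:NA]
Op 8: route key 83: none >= 83, wrap to smallest pos 27 -> NE

Answer: NE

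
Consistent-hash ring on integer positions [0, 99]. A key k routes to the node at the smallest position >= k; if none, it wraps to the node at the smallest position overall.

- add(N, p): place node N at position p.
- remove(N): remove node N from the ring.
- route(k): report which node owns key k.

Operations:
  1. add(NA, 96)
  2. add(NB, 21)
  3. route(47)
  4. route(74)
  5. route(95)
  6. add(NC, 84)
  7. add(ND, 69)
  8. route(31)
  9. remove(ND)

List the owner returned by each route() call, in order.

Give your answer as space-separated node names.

Op 1: add NA@96 -> ring=[96:NA]
Op 2: add NB@21 -> ring=[21:NB,96:NA]
Op 3: route key 47: smallest pos >= 47 is 96 -> NA
Op 4: route key 74: smallest pos >= 74 is 96 -> NA
Op 5: route key 95: smallest pos >= 95 is 96 -> NA
Op 6: add NC@84 -> ring=[21:NB,84:NC,96:NA]
Op 7: add ND@69 -> ring=[21:NB,69:ND,84:NC,96:NA]
Op 8: route key 31: smallest pos >= 31 is 69 -> ND
Op 9: remove ND -> ring=[21:NB,84:NC,96:NA]

Answer: NA NA NA ND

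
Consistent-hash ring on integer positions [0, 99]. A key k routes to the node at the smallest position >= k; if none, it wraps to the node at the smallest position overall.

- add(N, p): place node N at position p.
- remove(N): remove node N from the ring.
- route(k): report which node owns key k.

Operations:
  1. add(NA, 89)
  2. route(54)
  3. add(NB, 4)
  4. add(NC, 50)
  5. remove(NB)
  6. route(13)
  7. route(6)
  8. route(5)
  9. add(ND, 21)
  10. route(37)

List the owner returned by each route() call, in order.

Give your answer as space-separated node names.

Op 1: add NA@89 -> ring=[89:NA]
Op 2: route key 54: smallest pos >= 54 is 89 -> NA
Op 3: add NB@4 -> ring=[4:NB,89:NA]
Op 4: add NC@50 -> ring=[4:NB,50:NC,89:NA]
Op 5: remove NB -> ring=[50:NC,89:NA]
Op 6: route key 13: smallest pos >= 13 is 50 -> NC
Op 7: route key 6: smallest pos >= 6 is 50 -> NC
Op 8: route key 5: smallest pos >= 5 is 50 -> NC
Op 9: add ND@21 -> ring=[21:ND,50:NC,89:NA]
Op 10: route key 37: smallest pos >= 37 is 50 -> NC

Answer: NA NC NC NC NC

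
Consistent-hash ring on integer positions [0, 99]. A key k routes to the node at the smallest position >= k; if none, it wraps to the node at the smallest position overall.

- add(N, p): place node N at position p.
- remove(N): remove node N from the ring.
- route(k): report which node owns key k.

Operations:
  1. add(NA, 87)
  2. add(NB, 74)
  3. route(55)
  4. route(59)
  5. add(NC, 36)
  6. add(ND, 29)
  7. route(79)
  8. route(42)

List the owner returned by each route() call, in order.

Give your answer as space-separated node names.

Answer: NB NB NA NB

Derivation:
Op 1: add NA@87 -> ring=[87:NA]
Op 2: add NB@74 -> ring=[74:NB,87:NA]
Op 3: route key 55: smallest pos >= 55 is 74 -> NB
Op 4: route key 59: smallest pos >= 59 is 74 -> NB
Op 5: add NC@36 -> ring=[36:NC,74:NB,87:NA]
Op 6: add ND@29 -> ring=[29:ND,36:NC,74:NB,87:NA]
Op 7: route key 79: smallest pos >= 79 is 87 -> NA
Op 8: route key 42: smallest pos >= 42 is 74 -> NB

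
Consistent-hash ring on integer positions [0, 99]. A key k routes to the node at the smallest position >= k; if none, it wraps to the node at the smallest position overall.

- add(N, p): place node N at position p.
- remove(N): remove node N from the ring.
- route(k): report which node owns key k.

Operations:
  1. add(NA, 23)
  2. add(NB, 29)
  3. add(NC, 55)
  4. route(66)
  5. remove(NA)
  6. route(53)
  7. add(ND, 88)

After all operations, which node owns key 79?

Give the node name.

Op 1: add NA@23 -> ring=[23:NA]
Op 2: add NB@29 -> ring=[23:NA,29:NB]
Op 3: add NC@55 -> ring=[23:NA,29:NB,55:NC]
Op 4: route key 66: none >= 66, wrap to smallest pos 23 -> NA
Op 5: remove NA -> ring=[29:NB,55:NC]
Op 6: route key 53: smallest pos >= 53 is 55 -> NC
Op 7: add ND@88 -> ring=[29:NB,55:NC,88:ND]
Final route key 79: smallest pos >= 79 is 88 -> ND

Answer: ND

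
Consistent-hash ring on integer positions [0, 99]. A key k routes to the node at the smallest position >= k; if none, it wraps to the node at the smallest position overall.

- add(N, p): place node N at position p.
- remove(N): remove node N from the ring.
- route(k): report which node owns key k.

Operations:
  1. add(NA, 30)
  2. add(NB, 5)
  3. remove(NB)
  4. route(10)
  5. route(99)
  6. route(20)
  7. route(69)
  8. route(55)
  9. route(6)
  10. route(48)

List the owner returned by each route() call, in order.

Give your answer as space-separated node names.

Op 1: add NA@30 -> ring=[30:NA]
Op 2: add NB@5 -> ring=[5:NB,30:NA]
Op 3: remove NB -> ring=[30:NA]
Op 4: route key 10: smallest pos >= 10 is 30 -> NA
Op 5: route key 99: none >= 99, wrap to smallest pos 30 -> NA
Op 6: route key 20: smallest pos >= 20 is 30 -> NA
Op 7: route key 69: none >= 69, wrap to smallest pos 30 -> NA
Op 8: route key 55: none >= 55, wrap to smallest pos 30 -> NA
Op 9: route key 6: smallest pos >= 6 is 30 -> NA
Op 10: route key 48: none >= 48, wrap to smallest pos 30 -> NA

Answer: NA NA NA NA NA NA NA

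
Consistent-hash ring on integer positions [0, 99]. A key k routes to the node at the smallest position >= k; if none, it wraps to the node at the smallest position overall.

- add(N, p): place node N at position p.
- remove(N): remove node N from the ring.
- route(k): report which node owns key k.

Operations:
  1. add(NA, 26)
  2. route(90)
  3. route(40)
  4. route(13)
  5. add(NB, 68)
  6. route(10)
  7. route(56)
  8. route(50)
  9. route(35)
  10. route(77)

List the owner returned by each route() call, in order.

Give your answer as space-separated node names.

Answer: NA NA NA NA NB NB NB NA

Derivation:
Op 1: add NA@26 -> ring=[26:NA]
Op 2: route key 90: none >= 90, wrap to smallest pos 26 -> NA
Op 3: route key 40: none >= 40, wrap to smallest pos 26 -> NA
Op 4: route key 13: smallest pos >= 13 is 26 -> NA
Op 5: add NB@68 -> ring=[26:NA,68:NB]
Op 6: route key 10: smallest pos >= 10 is 26 -> NA
Op 7: route key 56: smallest pos >= 56 is 68 -> NB
Op 8: route key 50: smallest pos >= 50 is 68 -> NB
Op 9: route key 35: smallest pos >= 35 is 68 -> NB
Op 10: route key 77: none >= 77, wrap to smallest pos 26 -> NA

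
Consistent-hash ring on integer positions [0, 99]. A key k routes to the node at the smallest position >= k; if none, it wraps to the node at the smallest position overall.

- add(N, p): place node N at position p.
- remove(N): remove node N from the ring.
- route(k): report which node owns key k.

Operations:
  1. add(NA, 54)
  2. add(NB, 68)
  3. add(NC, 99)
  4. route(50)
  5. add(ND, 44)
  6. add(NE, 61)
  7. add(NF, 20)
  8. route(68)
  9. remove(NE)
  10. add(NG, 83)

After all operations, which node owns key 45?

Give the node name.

Op 1: add NA@54 -> ring=[54:NA]
Op 2: add NB@68 -> ring=[54:NA,68:NB]
Op 3: add NC@99 -> ring=[54:NA,68:NB,99:NC]
Op 4: route key 50: smallest pos >= 50 is 54 -> NA
Op 5: add ND@44 -> ring=[44:ND,54:NA,68:NB,99:NC]
Op 6: add NE@61 -> ring=[44:ND,54:NA,61:NE,68:NB,99:NC]
Op 7: add NF@20 -> ring=[20:NF,44:ND,54:NA,61:NE,68:NB,99:NC]
Op 8: route key 68: smallest pos >= 68 is 68 -> NB
Op 9: remove NE -> ring=[20:NF,44:ND,54:NA,68:NB,99:NC]
Op 10: add NG@83 -> ring=[20:NF,44:ND,54:NA,68:NB,83:NG,99:NC]
Final route key 45: smallest pos >= 45 is 54 -> NA

Answer: NA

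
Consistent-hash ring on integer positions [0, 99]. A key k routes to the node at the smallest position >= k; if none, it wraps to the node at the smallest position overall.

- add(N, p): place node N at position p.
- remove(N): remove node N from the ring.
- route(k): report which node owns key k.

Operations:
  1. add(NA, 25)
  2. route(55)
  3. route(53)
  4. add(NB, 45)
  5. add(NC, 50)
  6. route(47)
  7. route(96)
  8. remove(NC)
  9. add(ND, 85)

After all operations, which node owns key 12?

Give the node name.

Answer: NA

Derivation:
Op 1: add NA@25 -> ring=[25:NA]
Op 2: route key 55: none >= 55, wrap to smallest pos 25 -> NA
Op 3: route key 53: none >= 53, wrap to smallest pos 25 -> NA
Op 4: add NB@45 -> ring=[25:NA,45:NB]
Op 5: add NC@50 -> ring=[25:NA,45:NB,50:NC]
Op 6: route key 47: smallest pos >= 47 is 50 -> NC
Op 7: route key 96: none >= 96, wrap to smallest pos 25 -> NA
Op 8: remove NC -> ring=[25:NA,45:NB]
Op 9: add ND@85 -> ring=[25:NA,45:NB,85:ND]
Final route key 12: smallest pos >= 12 is 25 -> NA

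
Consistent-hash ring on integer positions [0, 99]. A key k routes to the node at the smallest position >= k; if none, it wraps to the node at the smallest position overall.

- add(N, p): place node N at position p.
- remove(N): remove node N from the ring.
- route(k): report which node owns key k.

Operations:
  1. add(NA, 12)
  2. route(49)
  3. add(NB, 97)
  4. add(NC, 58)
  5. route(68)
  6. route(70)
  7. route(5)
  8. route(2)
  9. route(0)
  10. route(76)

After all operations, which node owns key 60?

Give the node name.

Op 1: add NA@12 -> ring=[12:NA]
Op 2: route key 49: none >= 49, wrap to smallest pos 12 -> NA
Op 3: add NB@97 -> ring=[12:NA,97:NB]
Op 4: add NC@58 -> ring=[12:NA,58:NC,97:NB]
Op 5: route key 68: smallest pos >= 68 is 97 -> NB
Op 6: route key 70: smallest pos >= 70 is 97 -> NB
Op 7: route key 5: smallest pos >= 5 is 12 -> NA
Op 8: route key 2: smallest pos >= 2 is 12 -> NA
Op 9: route key 0: smallest pos >= 0 is 12 -> NA
Op 10: route key 76: smallest pos >= 76 is 97 -> NB
Final route key 60: smallest pos >= 60 is 97 -> NB

Answer: NB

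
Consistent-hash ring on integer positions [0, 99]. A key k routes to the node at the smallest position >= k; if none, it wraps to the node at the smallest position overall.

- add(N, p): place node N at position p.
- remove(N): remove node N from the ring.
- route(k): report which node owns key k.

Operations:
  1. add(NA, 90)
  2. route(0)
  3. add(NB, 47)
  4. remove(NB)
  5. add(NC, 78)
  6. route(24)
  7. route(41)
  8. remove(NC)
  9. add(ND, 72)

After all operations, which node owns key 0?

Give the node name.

Op 1: add NA@90 -> ring=[90:NA]
Op 2: route key 0: smallest pos >= 0 is 90 -> NA
Op 3: add NB@47 -> ring=[47:NB,90:NA]
Op 4: remove NB -> ring=[90:NA]
Op 5: add NC@78 -> ring=[78:NC,90:NA]
Op 6: route key 24: smallest pos >= 24 is 78 -> NC
Op 7: route key 41: smallest pos >= 41 is 78 -> NC
Op 8: remove NC -> ring=[90:NA]
Op 9: add ND@72 -> ring=[72:ND,90:NA]
Final route key 0: smallest pos >= 0 is 72 -> ND

Answer: ND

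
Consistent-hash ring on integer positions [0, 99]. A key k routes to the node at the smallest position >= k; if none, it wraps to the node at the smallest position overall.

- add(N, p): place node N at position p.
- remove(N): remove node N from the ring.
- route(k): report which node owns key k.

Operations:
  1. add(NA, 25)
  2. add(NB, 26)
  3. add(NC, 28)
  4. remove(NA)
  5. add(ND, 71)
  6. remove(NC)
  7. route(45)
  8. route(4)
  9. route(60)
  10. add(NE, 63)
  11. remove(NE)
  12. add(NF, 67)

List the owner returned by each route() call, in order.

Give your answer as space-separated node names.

Answer: ND NB ND

Derivation:
Op 1: add NA@25 -> ring=[25:NA]
Op 2: add NB@26 -> ring=[25:NA,26:NB]
Op 3: add NC@28 -> ring=[25:NA,26:NB,28:NC]
Op 4: remove NA -> ring=[26:NB,28:NC]
Op 5: add ND@71 -> ring=[26:NB,28:NC,71:ND]
Op 6: remove NC -> ring=[26:NB,71:ND]
Op 7: route key 45: smallest pos >= 45 is 71 -> ND
Op 8: route key 4: smallest pos >= 4 is 26 -> NB
Op 9: route key 60: smallest pos >= 60 is 71 -> ND
Op 10: add NE@63 -> ring=[26:NB,63:NE,71:ND]
Op 11: remove NE -> ring=[26:NB,71:ND]
Op 12: add NF@67 -> ring=[26:NB,67:NF,71:ND]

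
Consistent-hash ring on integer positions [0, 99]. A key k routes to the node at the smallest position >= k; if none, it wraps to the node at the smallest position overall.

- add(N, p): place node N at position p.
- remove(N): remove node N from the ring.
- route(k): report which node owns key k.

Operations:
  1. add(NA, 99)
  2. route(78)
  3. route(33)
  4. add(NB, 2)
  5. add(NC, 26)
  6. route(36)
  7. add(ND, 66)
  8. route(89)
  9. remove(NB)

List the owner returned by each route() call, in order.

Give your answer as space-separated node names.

Op 1: add NA@99 -> ring=[99:NA]
Op 2: route key 78: smallest pos >= 78 is 99 -> NA
Op 3: route key 33: smallest pos >= 33 is 99 -> NA
Op 4: add NB@2 -> ring=[2:NB,99:NA]
Op 5: add NC@26 -> ring=[2:NB,26:NC,99:NA]
Op 6: route key 36: smallest pos >= 36 is 99 -> NA
Op 7: add ND@66 -> ring=[2:NB,26:NC,66:ND,99:NA]
Op 8: route key 89: smallest pos >= 89 is 99 -> NA
Op 9: remove NB -> ring=[26:NC,66:ND,99:NA]

Answer: NA NA NA NA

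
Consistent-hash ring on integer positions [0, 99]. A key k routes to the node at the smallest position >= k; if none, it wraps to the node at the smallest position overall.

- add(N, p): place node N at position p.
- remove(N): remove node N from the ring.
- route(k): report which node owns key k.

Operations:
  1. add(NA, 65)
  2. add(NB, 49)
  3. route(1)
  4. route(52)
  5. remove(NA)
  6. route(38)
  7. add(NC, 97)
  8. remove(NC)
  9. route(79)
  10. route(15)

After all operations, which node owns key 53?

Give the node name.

Answer: NB

Derivation:
Op 1: add NA@65 -> ring=[65:NA]
Op 2: add NB@49 -> ring=[49:NB,65:NA]
Op 3: route key 1: smallest pos >= 1 is 49 -> NB
Op 4: route key 52: smallest pos >= 52 is 65 -> NA
Op 5: remove NA -> ring=[49:NB]
Op 6: route key 38: smallest pos >= 38 is 49 -> NB
Op 7: add NC@97 -> ring=[49:NB,97:NC]
Op 8: remove NC -> ring=[49:NB]
Op 9: route key 79: none >= 79, wrap to smallest pos 49 -> NB
Op 10: route key 15: smallest pos >= 15 is 49 -> NB
Final route key 53: none >= 53, wrap to smallest pos 49 -> NB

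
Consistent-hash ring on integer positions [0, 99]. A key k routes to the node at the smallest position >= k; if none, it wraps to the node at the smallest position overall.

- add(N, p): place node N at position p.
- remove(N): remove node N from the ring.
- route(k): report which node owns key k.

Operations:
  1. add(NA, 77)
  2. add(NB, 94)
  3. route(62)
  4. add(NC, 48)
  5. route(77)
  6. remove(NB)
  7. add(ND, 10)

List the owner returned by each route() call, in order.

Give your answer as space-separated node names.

Answer: NA NA

Derivation:
Op 1: add NA@77 -> ring=[77:NA]
Op 2: add NB@94 -> ring=[77:NA,94:NB]
Op 3: route key 62: smallest pos >= 62 is 77 -> NA
Op 4: add NC@48 -> ring=[48:NC,77:NA,94:NB]
Op 5: route key 77: smallest pos >= 77 is 77 -> NA
Op 6: remove NB -> ring=[48:NC,77:NA]
Op 7: add ND@10 -> ring=[10:ND,48:NC,77:NA]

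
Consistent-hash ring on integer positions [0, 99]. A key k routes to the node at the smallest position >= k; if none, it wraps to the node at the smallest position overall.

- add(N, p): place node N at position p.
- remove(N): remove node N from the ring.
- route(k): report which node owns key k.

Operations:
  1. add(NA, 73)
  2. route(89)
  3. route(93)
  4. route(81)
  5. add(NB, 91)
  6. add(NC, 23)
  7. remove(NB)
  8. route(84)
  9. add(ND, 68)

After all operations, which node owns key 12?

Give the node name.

Answer: NC

Derivation:
Op 1: add NA@73 -> ring=[73:NA]
Op 2: route key 89: none >= 89, wrap to smallest pos 73 -> NA
Op 3: route key 93: none >= 93, wrap to smallest pos 73 -> NA
Op 4: route key 81: none >= 81, wrap to smallest pos 73 -> NA
Op 5: add NB@91 -> ring=[73:NA,91:NB]
Op 6: add NC@23 -> ring=[23:NC,73:NA,91:NB]
Op 7: remove NB -> ring=[23:NC,73:NA]
Op 8: route key 84: none >= 84, wrap to smallest pos 23 -> NC
Op 9: add ND@68 -> ring=[23:NC,68:ND,73:NA]
Final route key 12: smallest pos >= 12 is 23 -> NC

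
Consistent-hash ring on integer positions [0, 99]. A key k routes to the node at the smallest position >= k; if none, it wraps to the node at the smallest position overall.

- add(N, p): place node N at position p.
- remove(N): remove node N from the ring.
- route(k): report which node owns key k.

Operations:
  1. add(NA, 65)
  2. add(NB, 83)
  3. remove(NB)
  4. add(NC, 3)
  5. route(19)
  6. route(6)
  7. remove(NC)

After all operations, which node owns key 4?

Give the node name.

Op 1: add NA@65 -> ring=[65:NA]
Op 2: add NB@83 -> ring=[65:NA,83:NB]
Op 3: remove NB -> ring=[65:NA]
Op 4: add NC@3 -> ring=[3:NC,65:NA]
Op 5: route key 19: smallest pos >= 19 is 65 -> NA
Op 6: route key 6: smallest pos >= 6 is 65 -> NA
Op 7: remove NC -> ring=[65:NA]
Final route key 4: smallest pos >= 4 is 65 -> NA

Answer: NA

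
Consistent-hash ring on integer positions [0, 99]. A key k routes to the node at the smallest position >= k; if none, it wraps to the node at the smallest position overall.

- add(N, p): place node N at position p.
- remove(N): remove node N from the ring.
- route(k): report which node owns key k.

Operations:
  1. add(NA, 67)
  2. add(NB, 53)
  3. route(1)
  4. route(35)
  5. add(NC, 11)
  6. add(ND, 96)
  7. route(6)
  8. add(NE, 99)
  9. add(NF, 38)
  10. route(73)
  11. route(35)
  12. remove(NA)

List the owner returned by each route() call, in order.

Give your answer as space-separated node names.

Answer: NB NB NC ND NF

Derivation:
Op 1: add NA@67 -> ring=[67:NA]
Op 2: add NB@53 -> ring=[53:NB,67:NA]
Op 3: route key 1: smallest pos >= 1 is 53 -> NB
Op 4: route key 35: smallest pos >= 35 is 53 -> NB
Op 5: add NC@11 -> ring=[11:NC,53:NB,67:NA]
Op 6: add ND@96 -> ring=[11:NC,53:NB,67:NA,96:ND]
Op 7: route key 6: smallest pos >= 6 is 11 -> NC
Op 8: add NE@99 -> ring=[11:NC,53:NB,67:NA,96:ND,99:NE]
Op 9: add NF@38 -> ring=[11:NC,38:NF,53:NB,67:NA,96:ND,99:NE]
Op 10: route key 73: smallest pos >= 73 is 96 -> ND
Op 11: route key 35: smallest pos >= 35 is 38 -> NF
Op 12: remove NA -> ring=[11:NC,38:NF,53:NB,96:ND,99:NE]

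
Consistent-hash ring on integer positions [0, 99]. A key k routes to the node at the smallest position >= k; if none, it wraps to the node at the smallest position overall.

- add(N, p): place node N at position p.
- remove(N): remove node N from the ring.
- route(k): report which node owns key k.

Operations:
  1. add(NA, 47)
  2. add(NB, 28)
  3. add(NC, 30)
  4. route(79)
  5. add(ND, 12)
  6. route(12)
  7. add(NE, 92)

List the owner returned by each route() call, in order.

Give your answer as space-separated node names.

Op 1: add NA@47 -> ring=[47:NA]
Op 2: add NB@28 -> ring=[28:NB,47:NA]
Op 3: add NC@30 -> ring=[28:NB,30:NC,47:NA]
Op 4: route key 79: none >= 79, wrap to smallest pos 28 -> NB
Op 5: add ND@12 -> ring=[12:ND,28:NB,30:NC,47:NA]
Op 6: route key 12: smallest pos >= 12 is 12 -> ND
Op 7: add NE@92 -> ring=[12:ND,28:NB,30:NC,47:NA,92:NE]

Answer: NB ND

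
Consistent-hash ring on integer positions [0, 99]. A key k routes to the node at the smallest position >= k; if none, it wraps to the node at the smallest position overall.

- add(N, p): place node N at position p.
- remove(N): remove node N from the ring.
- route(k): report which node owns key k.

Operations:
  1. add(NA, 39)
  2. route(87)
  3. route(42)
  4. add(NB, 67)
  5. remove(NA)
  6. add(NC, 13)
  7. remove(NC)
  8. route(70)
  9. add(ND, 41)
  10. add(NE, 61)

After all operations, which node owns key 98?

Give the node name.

Answer: ND

Derivation:
Op 1: add NA@39 -> ring=[39:NA]
Op 2: route key 87: none >= 87, wrap to smallest pos 39 -> NA
Op 3: route key 42: none >= 42, wrap to smallest pos 39 -> NA
Op 4: add NB@67 -> ring=[39:NA,67:NB]
Op 5: remove NA -> ring=[67:NB]
Op 6: add NC@13 -> ring=[13:NC,67:NB]
Op 7: remove NC -> ring=[67:NB]
Op 8: route key 70: none >= 70, wrap to smallest pos 67 -> NB
Op 9: add ND@41 -> ring=[41:ND,67:NB]
Op 10: add NE@61 -> ring=[41:ND,61:NE,67:NB]
Final route key 98: none >= 98, wrap to smallest pos 41 -> ND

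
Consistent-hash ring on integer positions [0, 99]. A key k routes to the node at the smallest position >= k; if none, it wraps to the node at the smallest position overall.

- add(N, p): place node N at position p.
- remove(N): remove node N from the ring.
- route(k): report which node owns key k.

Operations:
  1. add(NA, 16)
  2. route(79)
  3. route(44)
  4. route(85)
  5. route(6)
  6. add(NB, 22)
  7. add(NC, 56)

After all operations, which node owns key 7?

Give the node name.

Op 1: add NA@16 -> ring=[16:NA]
Op 2: route key 79: none >= 79, wrap to smallest pos 16 -> NA
Op 3: route key 44: none >= 44, wrap to smallest pos 16 -> NA
Op 4: route key 85: none >= 85, wrap to smallest pos 16 -> NA
Op 5: route key 6: smallest pos >= 6 is 16 -> NA
Op 6: add NB@22 -> ring=[16:NA,22:NB]
Op 7: add NC@56 -> ring=[16:NA,22:NB,56:NC]
Final route key 7: smallest pos >= 7 is 16 -> NA

Answer: NA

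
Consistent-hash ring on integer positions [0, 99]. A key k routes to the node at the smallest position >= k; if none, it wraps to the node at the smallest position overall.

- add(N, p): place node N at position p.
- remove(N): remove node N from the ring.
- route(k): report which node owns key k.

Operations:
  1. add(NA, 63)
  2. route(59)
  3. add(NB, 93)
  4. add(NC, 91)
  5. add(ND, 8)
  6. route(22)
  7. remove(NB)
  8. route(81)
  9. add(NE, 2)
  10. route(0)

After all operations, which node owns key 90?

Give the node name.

Answer: NC

Derivation:
Op 1: add NA@63 -> ring=[63:NA]
Op 2: route key 59: smallest pos >= 59 is 63 -> NA
Op 3: add NB@93 -> ring=[63:NA,93:NB]
Op 4: add NC@91 -> ring=[63:NA,91:NC,93:NB]
Op 5: add ND@8 -> ring=[8:ND,63:NA,91:NC,93:NB]
Op 6: route key 22: smallest pos >= 22 is 63 -> NA
Op 7: remove NB -> ring=[8:ND,63:NA,91:NC]
Op 8: route key 81: smallest pos >= 81 is 91 -> NC
Op 9: add NE@2 -> ring=[2:NE,8:ND,63:NA,91:NC]
Op 10: route key 0: smallest pos >= 0 is 2 -> NE
Final route key 90: smallest pos >= 90 is 91 -> NC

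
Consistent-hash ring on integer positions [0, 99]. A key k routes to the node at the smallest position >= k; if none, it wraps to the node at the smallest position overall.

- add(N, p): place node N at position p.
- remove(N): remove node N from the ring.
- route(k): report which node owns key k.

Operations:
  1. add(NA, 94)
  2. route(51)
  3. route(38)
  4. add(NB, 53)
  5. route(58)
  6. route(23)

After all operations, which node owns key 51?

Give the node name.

Op 1: add NA@94 -> ring=[94:NA]
Op 2: route key 51: smallest pos >= 51 is 94 -> NA
Op 3: route key 38: smallest pos >= 38 is 94 -> NA
Op 4: add NB@53 -> ring=[53:NB,94:NA]
Op 5: route key 58: smallest pos >= 58 is 94 -> NA
Op 6: route key 23: smallest pos >= 23 is 53 -> NB
Final route key 51: smallest pos >= 51 is 53 -> NB

Answer: NB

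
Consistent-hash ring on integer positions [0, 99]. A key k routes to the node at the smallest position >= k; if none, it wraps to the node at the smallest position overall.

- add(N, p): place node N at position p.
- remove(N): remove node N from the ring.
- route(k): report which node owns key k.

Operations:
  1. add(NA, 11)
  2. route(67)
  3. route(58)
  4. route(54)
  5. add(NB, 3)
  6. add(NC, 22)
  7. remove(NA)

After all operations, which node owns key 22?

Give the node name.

Op 1: add NA@11 -> ring=[11:NA]
Op 2: route key 67: none >= 67, wrap to smallest pos 11 -> NA
Op 3: route key 58: none >= 58, wrap to smallest pos 11 -> NA
Op 4: route key 54: none >= 54, wrap to smallest pos 11 -> NA
Op 5: add NB@3 -> ring=[3:NB,11:NA]
Op 6: add NC@22 -> ring=[3:NB,11:NA,22:NC]
Op 7: remove NA -> ring=[3:NB,22:NC]
Final route key 22: smallest pos >= 22 is 22 -> NC

Answer: NC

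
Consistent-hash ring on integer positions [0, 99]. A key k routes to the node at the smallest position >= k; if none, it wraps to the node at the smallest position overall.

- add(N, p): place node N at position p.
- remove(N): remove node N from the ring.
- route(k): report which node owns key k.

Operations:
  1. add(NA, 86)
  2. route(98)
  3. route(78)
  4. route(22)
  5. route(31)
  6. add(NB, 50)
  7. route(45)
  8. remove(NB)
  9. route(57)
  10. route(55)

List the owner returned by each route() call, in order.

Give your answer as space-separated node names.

Answer: NA NA NA NA NB NA NA

Derivation:
Op 1: add NA@86 -> ring=[86:NA]
Op 2: route key 98: none >= 98, wrap to smallest pos 86 -> NA
Op 3: route key 78: smallest pos >= 78 is 86 -> NA
Op 4: route key 22: smallest pos >= 22 is 86 -> NA
Op 5: route key 31: smallest pos >= 31 is 86 -> NA
Op 6: add NB@50 -> ring=[50:NB,86:NA]
Op 7: route key 45: smallest pos >= 45 is 50 -> NB
Op 8: remove NB -> ring=[86:NA]
Op 9: route key 57: smallest pos >= 57 is 86 -> NA
Op 10: route key 55: smallest pos >= 55 is 86 -> NA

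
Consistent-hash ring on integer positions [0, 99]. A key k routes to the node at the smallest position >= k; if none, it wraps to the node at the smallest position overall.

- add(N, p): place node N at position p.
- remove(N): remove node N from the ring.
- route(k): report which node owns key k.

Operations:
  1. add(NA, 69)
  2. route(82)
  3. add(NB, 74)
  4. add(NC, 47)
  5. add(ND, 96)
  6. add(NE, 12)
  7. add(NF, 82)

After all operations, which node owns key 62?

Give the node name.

Answer: NA

Derivation:
Op 1: add NA@69 -> ring=[69:NA]
Op 2: route key 82: none >= 82, wrap to smallest pos 69 -> NA
Op 3: add NB@74 -> ring=[69:NA,74:NB]
Op 4: add NC@47 -> ring=[47:NC,69:NA,74:NB]
Op 5: add ND@96 -> ring=[47:NC,69:NA,74:NB,96:ND]
Op 6: add NE@12 -> ring=[12:NE,47:NC,69:NA,74:NB,96:ND]
Op 7: add NF@82 -> ring=[12:NE,47:NC,69:NA,74:NB,82:NF,96:ND]
Final route key 62: smallest pos >= 62 is 69 -> NA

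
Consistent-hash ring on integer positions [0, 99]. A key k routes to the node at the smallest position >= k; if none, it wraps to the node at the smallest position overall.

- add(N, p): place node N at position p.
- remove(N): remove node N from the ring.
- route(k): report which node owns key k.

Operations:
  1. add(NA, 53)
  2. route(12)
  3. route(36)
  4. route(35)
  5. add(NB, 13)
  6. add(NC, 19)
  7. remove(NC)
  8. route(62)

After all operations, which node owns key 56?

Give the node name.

Op 1: add NA@53 -> ring=[53:NA]
Op 2: route key 12: smallest pos >= 12 is 53 -> NA
Op 3: route key 36: smallest pos >= 36 is 53 -> NA
Op 4: route key 35: smallest pos >= 35 is 53 -> NA
Op 5: add NB@13 -> ring=[13:NB,53:NA]
Op 6: add NC@19 -> ring=[13:NB,19:NC,53:NA]
Op 7: remove NC -> ring=[13:NB,53:NA]
Op 8: route key 62: none >= 62, wrap to smallest pos 13 -> NB
Final route key 56: none >= 56, wrap to smallest pos 13 -> NB

Answer: NB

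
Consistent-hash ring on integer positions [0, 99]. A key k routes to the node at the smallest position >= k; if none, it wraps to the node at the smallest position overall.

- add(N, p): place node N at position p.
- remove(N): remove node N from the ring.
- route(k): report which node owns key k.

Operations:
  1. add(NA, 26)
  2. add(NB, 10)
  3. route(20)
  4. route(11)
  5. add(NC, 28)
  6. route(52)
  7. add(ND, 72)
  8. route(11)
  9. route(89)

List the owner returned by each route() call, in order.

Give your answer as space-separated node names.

Answer: NA NA NB NA NB

Derivation:
Op 1: add NA@26 -> ring=[26:NA]
Op 2: add NB@10 -> ring=[10:NB,26:NA]
Op 3: route key 20: smallest pos >= 20 is 26 -> NA
Op 4: route key 11: smallest pos >= 11 is 26 -> NA
Op 5: add NC@28 -> ring=[10:NB,26:NA,28:NC]
Op 6: route key 52: none >= 52, wrap to smallest pos 10 -> NB
Op 7: add ND@72 -> ring=[10:NB,26:NA,28:NC,72:ND]
Op 8: route key 11: smallest pos >= 11 is 26 -> NA
Op 9: route key 89: none >= 89, wrap to smallest pos 10 -> NB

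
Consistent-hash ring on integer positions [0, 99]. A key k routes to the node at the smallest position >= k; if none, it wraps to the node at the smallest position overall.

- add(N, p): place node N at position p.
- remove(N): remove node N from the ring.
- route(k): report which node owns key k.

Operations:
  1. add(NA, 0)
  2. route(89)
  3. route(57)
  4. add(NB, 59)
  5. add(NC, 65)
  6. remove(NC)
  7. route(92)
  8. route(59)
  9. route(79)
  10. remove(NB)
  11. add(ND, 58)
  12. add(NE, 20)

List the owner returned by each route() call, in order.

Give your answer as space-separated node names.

Answer: NA NA NA NB NA

Derivation:
Op 1: add NA@0 -> ring=[0:NA]
Op 2: route key 89: none >= 89, wrap to smallest pos 0 -> NA
Op 3: route key 57: none >= 57, wrap to smallest pos 0 -> NA
Op 4: add NB@59 -> ring=[0:NA,59:NB]
Op 5: add NC@65 -> ring=[0:NA,59:NB,65:NC]
Op 6: remove NC -> ring=[0:NA,59:NB]
Op 7: route key 92: none >= 92, wrap to smallest pos 0 -> NA
Op 8: route key 59: smallest pos >= 59 is 59 -> NB
Op 9: route key 79: none >= 79, wrap to smallest pos 0 -> NA
Op 10: remove NB -> ring=[0:NA]
Op 11: add ND@58 -> ring=[0:NA,58:ND]
Op 12: add NE@20 -> ring=[0:NA,20:NE,58:ND]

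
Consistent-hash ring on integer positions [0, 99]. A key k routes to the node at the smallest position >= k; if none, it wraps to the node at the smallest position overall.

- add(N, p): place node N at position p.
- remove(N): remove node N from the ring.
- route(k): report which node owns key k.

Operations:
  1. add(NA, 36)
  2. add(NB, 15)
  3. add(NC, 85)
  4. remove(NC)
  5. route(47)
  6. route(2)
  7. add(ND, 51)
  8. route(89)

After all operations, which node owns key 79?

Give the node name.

Answer: NB

Derivation:
Op 1: add NA@36 -> ring=[36:NA]
Op 2: add NB@15 -> ring=[15:NB,36:NA]
Op 3: add NC@85 -> ring=[15:NB,36:NA,85:NC]
Op 4: remove NC -> ring=[15:NB,36:NA]
Op 5: route key 47: none >= 47, wrap to smallest pos 15 -> NB
Op 6: route key 2: smallest pos >= 2 is 15 -> NB
Op 7: add ND@51 -> ring=[15:NB,36:NA,51:ND]
Op 8: route key 89: none >= 89, wrap to smallest pos 15 -> NB
Final route key 79: none >= 79, wrap to smallest pos 15 -> NB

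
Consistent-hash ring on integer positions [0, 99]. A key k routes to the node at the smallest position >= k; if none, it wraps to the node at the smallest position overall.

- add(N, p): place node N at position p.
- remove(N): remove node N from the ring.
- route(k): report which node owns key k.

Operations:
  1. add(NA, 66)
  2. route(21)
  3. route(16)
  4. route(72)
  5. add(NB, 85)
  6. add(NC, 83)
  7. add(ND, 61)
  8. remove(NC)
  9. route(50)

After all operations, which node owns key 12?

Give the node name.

Answer: ND

Derivation:
Op 1: add NA@66 -> ring=[66:NA]
Op 2: route key 21: smallest pos >= 21 is 66 -> NA
Op 3: route key 16: smallest pos >= 16 is 66 -> NA
Op 4: route key 72: none >= 72, wrap to smallest pos 66 -> NA
Op 5: add NB@85 -> ring=[66:NA,85:NB]
Op 6: add NC@83 -> ring=[66:NA,83:NC,85:NB]
Op 7: add ND@61 -> ring=[61:ND,66:NA,83:NC,85:NB]
Op 8: remove NC -> ring=[61:ND,66:NA,85:NB]
Op 9: route key 50: smallest pos >= 50 is 61 -> ND
Final route key 12: smallest pos >= 12 is 61 -> ND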